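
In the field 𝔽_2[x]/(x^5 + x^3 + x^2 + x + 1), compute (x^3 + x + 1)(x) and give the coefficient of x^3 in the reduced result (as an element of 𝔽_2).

Multiply in 𝔽_2[x]: (x^3 + x + 1)·(x) = x^4 + x^2 + x.
Reduced: x^4 + x^2 + x.

0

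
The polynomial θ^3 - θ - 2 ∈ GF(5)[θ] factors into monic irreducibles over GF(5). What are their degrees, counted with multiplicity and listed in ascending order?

3

Write g(θ) = θ^3 - θ - 2.
Roots in GF(5): g(0) = 3; g(1) = 3; g(2) = 4; g(3) = 2; g(4) = 3.
Complete factorization: g(θ) = (θ^3 - θ - 2).
Factor degrees with multiplicity: 3 = 3.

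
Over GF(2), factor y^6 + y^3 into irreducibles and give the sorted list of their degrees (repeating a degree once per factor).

1, 1, 1, 1, 2

Write f(y) = y^6 + y^3.
Roots in GF(2): f(0) = 0 → root; f(1) = 0 → root.
Linear factors from roots: (y), (y + 1).
Complete factorization: f(y) = (y + 1)·(y)^3·(y^2 + y + 1).
Factor degrees with multiplicity: 1 + 1 + 1 + 1 + 2 = 6.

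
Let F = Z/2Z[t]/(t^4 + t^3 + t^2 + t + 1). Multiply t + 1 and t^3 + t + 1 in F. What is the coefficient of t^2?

0

Multiply in Z/2Z[t]: (t + 1)·(t^3 + t + 1) = t^4 + t^3 + t^2 + 1.
Reduce using t^4 ≡ t^3 + t^2 + t + 1 (mod t^4 + t^3 + t^2 + t + 1).
Reduced: t.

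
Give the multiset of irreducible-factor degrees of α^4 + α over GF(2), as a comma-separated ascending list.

Write h(α) = α^4 + α.
Roots in GF(2): h(0) = 0 → root; h(1) = 0 → root.
Linear factors from roots: (α), (α + 1).
Complete factorization: h(α) = (α)·(α + 1)·(α^2 + α + 1).
Factor degrees with multiplicity: 1 + 1 + 2 = 4.

1, 1, 2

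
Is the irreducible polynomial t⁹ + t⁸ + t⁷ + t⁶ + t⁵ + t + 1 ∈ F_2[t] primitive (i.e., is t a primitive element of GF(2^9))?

Write f(t) = t⁹ + t⁸ + t⁷ + t⁶ + t⁵ + t + 1.
|GF(2^9)^×| = 2^9 − 1 = 511. Prime factorization: 511 = 7·73.
f is primitive ⇔ t has order 511 in GF(2)[t]/(f), i.e. t^(511/q) ≠ 1 for each prime q | 511.
t^(73) mod f = t⁷ + t⁶ + t³ + 1.
t^(7) mod f = t⁷.
None equal 1, so t has full order 511; f is primitive.

Yes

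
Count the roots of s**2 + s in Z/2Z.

2

Write f(s) = s**2 + s.
Evaluate at each of the 2 elements of Z/2Z:
f(0) = 0 → root; f(1) = 0 → root.
Roots: {0, 1}.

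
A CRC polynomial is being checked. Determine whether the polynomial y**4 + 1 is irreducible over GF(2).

No

Write m(y) = y**4 + 1.
Check for roots in GF(2): m(0) = 1; m(1) = 0 → root.
m(1) = 0, so (y − 1) divides m(y); m is reducible.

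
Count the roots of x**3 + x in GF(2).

Write P(x) = x**3 + x.
Evaluate at each of the 2 elements of GF(2):
P(0) = 0 → root; P(1) = 0 → root.
Roots: {0, 1}.

2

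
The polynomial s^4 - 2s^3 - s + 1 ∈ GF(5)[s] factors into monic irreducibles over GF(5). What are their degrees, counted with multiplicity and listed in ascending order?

1, 1, 2

Write h(s) = s^4 - 2s^3 - s + 1.
Roots in GF(5): h(0) = 1; h(1) = 4; h(2) = 4; h(3) = 0 → root; h(4) = 0 → root.
Linear factors from roots: (s + 2), (s + 1).
Complete factorization: h(s) = (s + 1)·(s + 2)·(s^2 - 2).
Factor degrees with multiplicity: 1 + 1 + 2 = 4.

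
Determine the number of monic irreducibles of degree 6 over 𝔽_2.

9

Gauss's count: N_{2}(6) = (1/6) Σ_{d|6} μ(6/d)·2^d.
Divisors of 6: 1, 2, 3, 6; μ(6/d) for each: 1, -1, -1, 1.
Σ = 2^1 − 2^2 − 2^3 + 2^6 = 54.
N = 54/6 = 9.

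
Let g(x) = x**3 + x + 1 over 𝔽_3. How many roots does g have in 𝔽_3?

Evaluate at each of the 3 elements of 𝔽_3:
g(0) = 1; g(1) = 0 → root; g(2) = 2.
Roots: {1}.

1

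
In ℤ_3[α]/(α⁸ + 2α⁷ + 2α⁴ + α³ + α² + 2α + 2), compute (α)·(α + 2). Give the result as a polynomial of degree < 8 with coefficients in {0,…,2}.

Multiply in ℤ_3[α]: (α)·(α + 2) = α² + 2α.
Reduced: α² + 2α.

α^2 + 2α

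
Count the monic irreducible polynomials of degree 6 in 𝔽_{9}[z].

88440

x^(9^6) − x is the product of all monic irreducibles of degree dividing 6; Möbius inversion gives N = (1/6) Σ μ(6/d)·9^d.
Divisors of 6: 1, 2, 3, 6; μ(6/d) for each: 1, -1, -1, 1.
Σ = 9^1 − 9^2 − 9^3 + 9^6 = 530640.
N = 530640/6 = 88440.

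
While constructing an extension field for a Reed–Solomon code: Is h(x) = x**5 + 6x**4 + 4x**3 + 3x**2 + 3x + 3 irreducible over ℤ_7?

Yes

Check for roots in ℤ_7: h(0) = 3; h(1) = 6; h(2) = 6; h(3) = 1; h(4) = 2; h(5) = 6; h(6) = 4.
No roots, so no linear factors.
Degree-2 irreducible divisors: test the 21 monic irreducibles of degree 2 over GF(7).
None of them divide h (all give nonzero remainder).
No irreducible factor of degree ≤ 2 exists, so h is irreducible over GF(7).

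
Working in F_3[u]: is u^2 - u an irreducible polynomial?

No

Write g(u) = u^2 - u.
Check for roots in F_3: g(0) = 0 → root; g(1) = 0 → root; g(2) = 2.
g(0) = 0, so (u) divides g(u); g is reducible.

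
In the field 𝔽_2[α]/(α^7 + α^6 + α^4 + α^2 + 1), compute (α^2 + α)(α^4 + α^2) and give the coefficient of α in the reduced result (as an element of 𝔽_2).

Multiply in 𝔽_2[α]: (α^2 + α)·(α^4 + α^2) = α^6 + α^5 + α^4 + α^3.
Reduced: α^6 + α^5 + α^4 + α^3.

0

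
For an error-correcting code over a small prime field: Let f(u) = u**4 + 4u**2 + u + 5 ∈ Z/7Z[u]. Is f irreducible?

Check for roots in Z/7Z: f(0) = 5; f(1) = 4; f(2) = 4; f(3) = 6; f(4) = 0 → root; f(5) = 0 → root; f(6) = 2.
f(4) = 0, so (u − 4) divides f(u); f is reducible.

No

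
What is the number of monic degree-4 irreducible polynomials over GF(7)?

588

Gauss's count: N_{7}(4) = (1/4) Σ_{d|4} μ(4/d)·7^d.
Divisors of 4: 1, 2, 4; μ(4/d) for each: 0, -1, 1.
Σ = − 7^2 + 7^4 = 2352.
N = 2352/4 = 588.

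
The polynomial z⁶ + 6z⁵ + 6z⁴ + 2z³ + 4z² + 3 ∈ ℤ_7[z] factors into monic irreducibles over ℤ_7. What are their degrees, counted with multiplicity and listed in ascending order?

6

Write f(z) = z⁶ + 6z⁵ + 6z⁴ + 2z³ + 4z² + 3.
Complete factorization: f(z) = (z⁶ + 6z⁵ + 6z⁴ + 2z³ + 4z² + 3).
Factor degrees with multiplicity: 6 = 6.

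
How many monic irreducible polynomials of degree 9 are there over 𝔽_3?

The number of monic irreducibles of degree 9 over GF(3) is (1/9)·Σ_{d∣9} μ(9/d) 3^d.
Divisors of 9: 1, 3, 9; μ(9/d) for each: 0, -1, 1.
Σ = − 3^3 + 3^9 = 19656.
N = 19656/9 = 2184.

2184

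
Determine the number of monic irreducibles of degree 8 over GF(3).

810

x^(3^8) − x is the product of all monic irreducibles of degree dividing 8; Möbius inversion gives N = (1/8) Σ μ(8/d)·3^d.
Divisors of 8: 1, 2, 4, 8; μ(8/d) for each: 0, 0, -1, 1.
Σ = − 3^4 + 3^8 = 6480.
N = 6480/8 = 810.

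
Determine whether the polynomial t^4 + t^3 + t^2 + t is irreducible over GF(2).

No

Write g(t) = t^4 + t^3 + t^2 + t.
Check for roots in GF(2): g(0) = 0 → root; g(1) = 0 → root.
g(0) = 0, so (t) divides g(t); g is reducible.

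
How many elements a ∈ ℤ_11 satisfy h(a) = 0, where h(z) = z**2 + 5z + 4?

2

Evaluate at each of the 11 elements of ℤ_11:
h(0) = 4; h(1) = 10; h(2) = 7; h(3) = 6; h(4) = 7; h(5) = 10; h(6) = 4; h(7) = 0 → root; h(8) = 9; h(9) = 9; h(10) = 0 → root.
Roots: {7, 10}.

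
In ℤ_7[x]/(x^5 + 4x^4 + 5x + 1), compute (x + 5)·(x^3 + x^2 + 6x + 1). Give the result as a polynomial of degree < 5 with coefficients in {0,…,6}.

Multiply in ℤ_7[x]: (x + 5)·(x^3 + x^2 + 6x + 1) = x^4 + 6x^3 + 4x^2 + 3x + 5.
Reduced: x^4 + 6x^3 + 4x^2 + 3x + 5.

x^4 + 6x^3 + 4x^2 + 3x + 5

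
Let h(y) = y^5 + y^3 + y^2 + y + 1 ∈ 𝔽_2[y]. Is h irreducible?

Yes

Check for roots in 𝔽_2: h(0) = 1; h(1) = 1.
No roots, so no linear factors.
Monic irreducibles of degree 2 over GF(2): y^2 + y + 1.
None of them divide h (all give nonzero remainder).
No irreducible factor of degree ≤ 2 exists, so h is irreducible over GF(2).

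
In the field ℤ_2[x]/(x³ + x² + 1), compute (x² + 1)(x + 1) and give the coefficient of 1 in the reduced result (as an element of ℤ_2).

Multiply in ℤ_2[x]: (x² + 1)·(x + 1) = x³ + x² + x + 1.
Reduce using x³ ≡ x² + 1 (mod x³ + x² + 1).
Reduced: x.

0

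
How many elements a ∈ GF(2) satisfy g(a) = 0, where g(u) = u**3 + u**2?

2

Evaluate at each of the 2 elements of GF(2):
g(0) = 0 → root; g(1) = 0 → root.
Roots: {0, 1}.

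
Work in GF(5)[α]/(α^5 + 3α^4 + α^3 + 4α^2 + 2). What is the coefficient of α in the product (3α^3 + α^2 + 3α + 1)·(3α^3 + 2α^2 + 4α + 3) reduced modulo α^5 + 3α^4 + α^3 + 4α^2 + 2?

0

Multiply in GF(5)[α]: (3α^3 + α^2 + 3α + 1)·(3α^3 + 2α^2 + 4α + 3) = 4α^6 + 4α^5 + 3α^4 + 2α^3 + 2α^2 + 3α + 3.
Reduce using α^5 ≡ 2α^4 + 4α^3 + α^2 + 3 (mod α^5 + 3α^4 + α^3 + 4α^2 + 2).
Reduced: 3α^4 + 4α^3 + 4α^2 + 4.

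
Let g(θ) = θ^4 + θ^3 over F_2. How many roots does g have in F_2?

2

Evaluate at each of the 2 elements of F_2:
g(0) = 0 → root; g(1) = 0 → root.
Roots: {0, 1}.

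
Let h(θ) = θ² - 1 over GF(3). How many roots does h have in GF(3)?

Evaluate at each of the 3 elements of GF(3):
h(0) = 2; h(1) = 0 → root; h(2) = 0 → root.
Roots: {1, 2}.

2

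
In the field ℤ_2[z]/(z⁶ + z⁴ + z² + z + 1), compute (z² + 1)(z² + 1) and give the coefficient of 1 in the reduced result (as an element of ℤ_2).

1

Multiply in ℤ_2[z]: (z² + 1)·(z² + 1) = z⁴ + 1.
Reduced: z⁴ + 1.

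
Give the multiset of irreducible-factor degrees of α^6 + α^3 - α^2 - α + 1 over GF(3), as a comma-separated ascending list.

6

Write h(α) = α^6 + α^3 - α^2 - α + 1.
Roots in GF(3): h(0) = 1; h(1) = 1; h(2) = 1.
Complete factorization: h(α) = (α^6 + α^3 - α^2 - α + 1).
Factor degrees with multiplicity: 6 = 6.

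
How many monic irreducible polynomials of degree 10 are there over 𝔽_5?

By the necklace-counting formula, N_5(10) = (1/10) Σ_{d|10} μ(10/d)·5^d.
Divisors of 10: 1, 2, 5, 10; μ(10/d) for each: 1, -1, -1, 1.
Σ = 5^1 − 5^2 − 5^5 + 5^10 = 9762480.
N = 9762480/10 = 976248.

976248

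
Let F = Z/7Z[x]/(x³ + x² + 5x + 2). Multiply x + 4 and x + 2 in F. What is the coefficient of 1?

1

Multiply in Z/7Z[x]: (x + 4)·(x + 2) = x² + 6x + 1.
Reduced: x² + 6x + 1.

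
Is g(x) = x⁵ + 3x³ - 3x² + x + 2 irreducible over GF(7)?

Check for roots in GF(7): g(0) = 2; g(1) = 4; g(2) = 6; g(3) = 1; g(4) = 5; g(5) = 2; g(6) = 1.
No roots, so no linear factors.
Degree-2 irreducible divisors: test the 21 monic irreducibles of degree 2 over GF(7).
None of them divide g (all give nonzero remainder).
No irreducible factor of degree ≤ 2 exists, so g is irreducible over GF(7).

Yes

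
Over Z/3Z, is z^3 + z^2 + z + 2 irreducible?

Yes

Write g(z) = z^3 + z^2 + z + 2.
Check for roots in Z/3Z: g(0) = 2; g(1) = 2; g(2) = 1.
No roots. A degree-3 polynomial over a field with no linear factor is irreducible.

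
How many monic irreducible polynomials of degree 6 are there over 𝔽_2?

9

Gauss's count: N_{2}(6) = (1/6) Σ_{d|6} μ(6/d)·2^d.
Divisors of 6: 1, 2, 3, 6; μ(6/d) for each: 1, -1, -1, 1.
Σ = 2^1 − 2^2 − 2^3 + 2^6 = 54.
N = 54/6 = 9.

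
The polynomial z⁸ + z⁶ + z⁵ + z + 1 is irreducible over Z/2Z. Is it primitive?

Yes

Write f(z) = z⁸ + z⁶ + z⁵ + z + 1.
|GF(2^8)^×| = 2^8 − 1 = 255. Prime factorization: 255 = 3·5·17.
f is primitive ⇔ z has order 255 in GF(2)[z]/(f), i.e. z^(255/q) ≠ 1 for each prime q | 255.
z^(85) mod f = z⁷ + z⁶ + z⁵ + z⁴.
z^(51) mod f = z⁴ + z.
z^(15) mod f = z⁷ + z⁶ + z³.
None equal 1, so z has full order 255; f is primitive.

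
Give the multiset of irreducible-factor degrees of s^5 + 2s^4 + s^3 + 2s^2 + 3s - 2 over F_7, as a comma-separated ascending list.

1, 1, 3

Write h(s) = s^5 + 2s^4 + s^3 + 2s^2 + 3s - 2.
Linear factors from roots: (s - 1), (s - 2).
Complete factorization: h(s) = (s - 2)·(s - 1)·(s^3 - 2s^2 - 1).
Factor degrees with multiplicity: 1 + 1 + 3 = 5.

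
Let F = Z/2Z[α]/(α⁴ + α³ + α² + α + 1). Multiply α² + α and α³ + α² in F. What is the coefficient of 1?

Multiply in Z/2Z[α]: (α² + α)·(α³ + α²) = α⁵ + α³.
Reduce using α⁴ ≡ α³ + α² + α + 1 (mod α⁴ + α³ + α² + α + 1).
Reduced: α³ + 1.

1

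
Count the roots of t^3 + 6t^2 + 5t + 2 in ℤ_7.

3

Write h(t) = t^3 + 6t^2 + 5t + 2.
Evaluate at each of the 7 elements of ℤ_7:
h(0) = 2; h(1) = 0 → root; h(2) = 2; h(3) = 0 → root; h(4) = 0 → root; h(5) = 1; h(6) = 2.
Roots: {1, 3, 4}.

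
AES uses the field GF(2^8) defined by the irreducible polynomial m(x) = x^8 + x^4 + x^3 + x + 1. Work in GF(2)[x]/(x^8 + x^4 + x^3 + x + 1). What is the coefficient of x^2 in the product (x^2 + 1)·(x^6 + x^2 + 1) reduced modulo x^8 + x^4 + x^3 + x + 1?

0

Multiply in GF(2)[x]: (x^2 + 1)·(x^6 + x^2 + 1) = x^8 + x^6 + x^4 + 1.
Reduce using x^8 ≡ x^4 + x^3 + x + 1 (mod x^8 + x^4 + x^3 + x + 1).
Reduced: x^6 + x^3 + x.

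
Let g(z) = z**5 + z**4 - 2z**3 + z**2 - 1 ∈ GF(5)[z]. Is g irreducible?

No

Check for roots in GF(5): g(0) = 4; g(1) = 0 → root; g(2) = 0 → root; g(3) = 3; g(4) = 2.
g(1) = 0, so (z − 1) divides g(z); g is reducible.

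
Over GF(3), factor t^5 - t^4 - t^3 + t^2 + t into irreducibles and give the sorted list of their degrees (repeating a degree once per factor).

1, 2, 2

Write f(t) = t^5 - t^4 - t^3 + t^2 + t.
Roots in GF(3): f(0) = 0 → root; f(1) = 1; f(2) = 2.
Linear factors from roots: (t).
Complete factorization: f(t) = (t)·(t^2 + t - 1)^2.
Factor degrees with multiplicity: 1 + 2 + 2 = 5.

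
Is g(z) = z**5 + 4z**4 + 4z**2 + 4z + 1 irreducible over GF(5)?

Yes

Check for roots in GF(5): g(0) = 1; g(1) = 4; g(2) = 1; g(3) = 1; g(4) = 4.
No roots, so no linear factors.
Degree-2 irreducible divisors: test the 10 monic irreducibles of degree 2 over GF(5).
None of them divide g (all give nonzero remainder).
No irreducible factor of degree ≤ 2 exists, so g is irreducible over GF(5).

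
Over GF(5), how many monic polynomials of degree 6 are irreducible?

Gauss's count: N_{5}(6) = (1/6) Σ_{d|6} μ(6/d)·5^d.
Divisors of 6: 1, 2, 3, 6; μ(6/d) for each: 1, -1, -1, 1.
Σ = 5^1 − 5^2 − 5^3 + 5^6 = 15480.
N = 15480/6 = 2580.

2580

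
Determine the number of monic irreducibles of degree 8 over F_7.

Gauss's count: N_{7}(8) = (1/8) Σ_{d|8} μ(8/d)·7^d.
Divisors of 8: 1, 2, 4, 8; μ(8/d) for each: 0, 0, -1, 1.
Σ = − 7^4 + 7^8 = 5762400.
N = 5762400/8 = 720300.

720300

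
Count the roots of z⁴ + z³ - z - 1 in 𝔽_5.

Write h(z) = z⁴ + z³ - z - 1.
Evaluate at each of the 5 elements of 𝔽_5:
h(0) = 4; h(1) = 0 → root; h(2) = 1; h(3) = 4; h(4) = 0 → root.
Roots: {1, 4}.

2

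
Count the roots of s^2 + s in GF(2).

2

Write P(s) = s^2 + s.
Evaluate at each of the 2 elements of GF(2):
P(0) = 0 → root; P(1) = 0 → root.
Roots: {0, 1}.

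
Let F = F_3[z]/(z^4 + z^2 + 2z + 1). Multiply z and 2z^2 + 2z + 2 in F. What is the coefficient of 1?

0

Multiply in F_3[z]: (z)·(2z^2 + 2z + 2) = 2z^3 + 2z^2 + 2z.
Reduced: 2z^3 + 2z^2 + 2z.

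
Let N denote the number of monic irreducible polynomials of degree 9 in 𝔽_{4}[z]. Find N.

x^(4^9) − x is the product of all monic irreducibles of degree dividing 9; Möbius inversion gives N = (1/9) Σ μ(9/d)·4^d.
Divisors of 9: 1, 3, 9; μ(9/d) for each: 0, -1, 1.
Σ = − 4^3 + 4^9 = 262080.
N = 262080/9 = 29120.

29120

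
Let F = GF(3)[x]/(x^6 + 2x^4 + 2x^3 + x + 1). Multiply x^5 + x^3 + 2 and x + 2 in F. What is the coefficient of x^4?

2

Multiply in GF(3)[x]: (x^5 + x^3 + 2)·(x + 2) = x^6 + 2x^5 + x^4 + 2x^3 + 2x + 1.
Reduce using x^6 ≡ x^4 + x^3 + 2x + 2 (mod x^6 + 2x^4 + 2x^3 + x + 1).
Reduced: 2x^5 + 2x^4 + x.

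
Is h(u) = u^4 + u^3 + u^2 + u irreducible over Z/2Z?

Check for roots in Z/2Z: h(0) = 0 → root; h(1) = 0 → root.
h(0) = 0, so (u) divides h(u); h is reducible.

No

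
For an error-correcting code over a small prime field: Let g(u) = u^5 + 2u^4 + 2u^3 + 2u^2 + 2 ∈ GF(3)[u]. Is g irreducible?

Check for roots in GF(3): g(0) = 2; g(1) = 0 → root; g(2) = 0 → root.
g(1) = 0, so (u − 1) divides g(u); g is reducible.

No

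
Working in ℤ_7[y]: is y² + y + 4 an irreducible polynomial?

Yes

Write P(y) = y² + y + 4.
Check for roots in ℤ_7: P(0) = 4; P(1) = 6; P(2) = 3; P(3) = 2; P(4) = 3; P(5) = 6; P(6) = 4.
No roots. A degree-2 polynomial over a field with no linear factor is irreducible.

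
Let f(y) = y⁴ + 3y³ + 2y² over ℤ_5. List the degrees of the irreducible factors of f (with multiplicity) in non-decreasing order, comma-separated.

Roots in ℤ_5: f(0) = 0 → root; f(1) = 1; f(2) = 3; f(3) = 0 → root; f(4) = 0 → root.
Linear factors from roots: (y), (y + 2), (y + 1).
Complete factorization: f(y) = (y + 1)·(y + 2)·(y)^2.
Factor degrees with multiplicity: 1 + 1 + 1 + 1 = 4.

1, 1, 1, 1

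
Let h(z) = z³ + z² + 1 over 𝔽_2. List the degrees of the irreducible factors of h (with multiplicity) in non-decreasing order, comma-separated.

3

Roots in 𝔽_2: h(0) = 1; h(1) = 1.
Complete factorization: h(z) = (z³ + z² + 1).
Factor degrees with multiplicity: 3 = 3.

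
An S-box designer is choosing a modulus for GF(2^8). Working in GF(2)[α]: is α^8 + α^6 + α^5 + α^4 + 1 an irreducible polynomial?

Write g(α) = α^8 + α^6 + α^5 + α^4 + 1.
Check for roots in GF(2): g(0) = 1; g(1) = 1.
No roots, so no linear factors.
Monic irreducibles of degree 2 over GF(2): α^2 + α + 1.
None of them divide g (all give nonzero remainder).
Monic irreducibles of degree 3 over GF(2): α^3 + α + 1, α^3 + α^2 + 1.
None of them divide g (all give nonzero remainder).
Monic irreducibles of degree 4 over GF(2): α^4 + α + 1, α^4 + α^3 + 1, α^4 + α^3 + α^2 + α + 1.
None of them divide g (all give nonzero remainder).
No irreducible factor of degree ≤ 4 exists, so g is irreducible over GF(2).

Yes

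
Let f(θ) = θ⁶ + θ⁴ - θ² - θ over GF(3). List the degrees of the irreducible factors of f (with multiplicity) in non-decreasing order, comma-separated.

Roots in GF(3): f(0) = 0 → root; f(1) = 0 → root; f(2) = 2.
Linear factors from roots: (θ), (θ - 1).
Complete factorization: f(θ) = (θ)·(θ - 1)·(θ² - θ - 1)^2.
Factor degrees with multiplicity: 1 + 1 + 2 + 2 = 6.

1, 1, 2, 2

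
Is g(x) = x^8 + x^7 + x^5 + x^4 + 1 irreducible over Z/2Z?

Check for roots in Z/2Z: g(0) = 1; g(1) = 1.
No roots, so no linear factors.
Monic irreducibles of degree 2 over GF(2): x^2 + x + 1.
None of them divide g (all give nonzero remainder).
Monic irreducibles of degree 3 over GF(2): x^3 + x + 1, x^3 + x^2 + 1.
None of them divide g (all give nonzero remainder).
Monic irreducibles of degree 4 over GF(2): x^4 + x + 1, x^4 + x^3 + 1, x^4 + x^3 + x^2 + x + 1.
None of them divide g (all give nonzero remainder).
No irreducible factor of degree ≤ 4 exists, so g is irreducible over GF(2).

Yes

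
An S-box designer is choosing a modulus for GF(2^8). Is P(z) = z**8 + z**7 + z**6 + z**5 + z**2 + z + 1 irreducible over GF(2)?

Check for roots in GF(2): P(0) = 1; P(1) = 1.
No roots, so no linear factors.
Monic irreducibles of degree 2 over GF(2): z**2 + z + 1.
None of them divide P (all give nonzero remainder).
Monic irreducibles of degree 3 over GF(2): z**3 + z + 1, z**3 + z**2 + 1.
None of them divide P (all give nonzero remainder).
Monic irreducibles of degree 4 over GF(2): z**4 + z + 1, z**4 + z**3 + 1, z**4 + z**3 + z**2 + z + 1.
None of them divide P (all give nonzero remainder).
No irreducible factor of degree ≤ 4 exists, so P is irreducible over GF(2).

Yes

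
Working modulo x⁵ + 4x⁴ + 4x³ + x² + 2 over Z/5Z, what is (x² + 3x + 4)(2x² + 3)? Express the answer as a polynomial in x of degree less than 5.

2x^4 + x^3 + x^2 + 4x + 2

Multiply in Z/5Z[x]: (x² + 3x + 4)·(2x² + 3) = 2x⁴ + x³ + x² + 4x + 2.
Reduced: 2x⁴ + x³ + x² + 4x + 2.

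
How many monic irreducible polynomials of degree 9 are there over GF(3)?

The number of monic irreducibles of degree 9 over GF(3) is (1/9)·Σ_{d∣9} μ(9/d) 3^d.
Divisors of 9: 1, 3, 9; μ(9/d) for each: 0, -1, 1.
Σ = − 3^3 + 3^9 = 19656.
N = 19656/9 = 2184.

2184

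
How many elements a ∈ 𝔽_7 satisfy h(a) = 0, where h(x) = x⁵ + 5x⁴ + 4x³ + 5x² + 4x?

Evaluate at each of the 7 elements of 𝔽_7:
h(0) = 0 → root; h(1) = 5; h(2) = 4; h(3) = 1; h(4) = 3; h(5) = 0 → root; h(6) = 1.
Roots: {0, 5}.

2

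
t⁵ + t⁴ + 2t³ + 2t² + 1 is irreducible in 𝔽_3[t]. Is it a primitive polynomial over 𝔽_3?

Yes

Write f(t) = t⁵ + t⁴ + 2t³ + 2t² + 1.
|GF(3^5)^×| = 3^5 − 1 = 242. Prime factorization: 242 = 2·11^2.
f is primitive ⇔ t has order 242 in GF(3)[t]/(f), i.e. t^(242/q) ≠ 1 for each prime q | 242.
t^(121) mod f = 2.
t^(22) mod f = t⁴ + 2t + 1.
None equal 1, so t has full order 242; f is primitive.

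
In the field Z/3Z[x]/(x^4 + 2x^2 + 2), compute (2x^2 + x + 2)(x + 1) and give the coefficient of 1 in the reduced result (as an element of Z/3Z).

Multiply in Z/3Z[x]: (2x^2 + x + 2)·(x + 1) = 2x^3 + 2.
Reduced: 2x^3 + 2.

2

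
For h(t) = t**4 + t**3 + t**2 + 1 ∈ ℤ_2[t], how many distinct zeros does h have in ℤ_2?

1

Evaluate at each of the 2 elements of ℤ_2:
h(0) = 1; h(1) = 0 → root.
Roots: {1}.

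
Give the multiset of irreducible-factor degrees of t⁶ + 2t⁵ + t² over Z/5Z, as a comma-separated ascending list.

Write f(t) = t⁶ + 2t⁵ + t².
Roots in Z/5Z: f(0) = 0 → root; f(1) = 4; f(2) = 2; f(3) = 4; f(4) = 0 → root.
Linear factors from roots: (t), (t + 1).
Complete factorization: f(t) = (t + 1)·(t)^2·(t³ + t² + 4t + 1).
Factor degrees with multiplicity: 1 + 1 + 1 + 3 = 6.

1, 1, 1, 3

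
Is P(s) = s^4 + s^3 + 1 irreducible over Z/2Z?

Check for roots in Z/2Z: P(0) = 1; P(1) = 1.
No roots, so no linear factors.
Monic irreducibles of degree 2 over GF(2): s^2 + s + 1.
None of them divide P (all give nonzero remainder).
No irreducible factor of degree ≤ 2 exists, so P is irreducible over GF(2).

Yes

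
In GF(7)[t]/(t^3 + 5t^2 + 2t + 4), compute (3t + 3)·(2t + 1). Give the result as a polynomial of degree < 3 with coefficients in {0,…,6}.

Multiply in GF(7)[t]: (3t + 3)·(2t + 1) = 6t^2 + 2t + 3.
Reduced: 6t^2 + 2t + 3.

6t^2 + 2t + 3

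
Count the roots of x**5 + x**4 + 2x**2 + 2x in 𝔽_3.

Write h(x) = x**5 + x**4 + 2x**2 + 2x.
Evaluate at each of the 3 elements of 𝔽_3:
h(0) = 0 → root; h(1) = 0 → root; h(2) = 0 → root.
Roots: {0, 1, 2}.

3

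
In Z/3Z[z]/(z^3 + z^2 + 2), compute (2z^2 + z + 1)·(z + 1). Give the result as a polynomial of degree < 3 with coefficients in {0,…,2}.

Multiply in Z/3Z[z]: (2z^2 + z + 1)·(z + 1) = 2z^3 + 2z + 1.
Reduce using z^3 ≡ 2z^2 + 1 (mod z^3 + z^2 + 2).
Reduced: z^2 + 2z.

z^2 + 2z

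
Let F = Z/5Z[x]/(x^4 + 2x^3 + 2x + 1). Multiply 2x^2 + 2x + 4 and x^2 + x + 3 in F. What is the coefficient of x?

Multiply in Z/5Z[x]: (2x^2 + 2x + 4)·(x^2 + x + 3) = 2x^4 + 4x^3 + 2x^2 + 2.
Reduce using x^4 ≡ 3x^3 + 3x + 4 (mod x^4 + 2x^3 + 2x + 1).
Reduced: 2x^2 + x.

1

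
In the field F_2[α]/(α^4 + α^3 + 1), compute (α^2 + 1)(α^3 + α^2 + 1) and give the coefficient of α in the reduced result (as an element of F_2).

1

Multiply in F_2[α]: (α^2 + 1)·(α^3 + α^2 + 1) = α^5 + α^4 + α^3 + 1.
Reduce using α^4 ≡ α^3 + 1 (mod α^4 + α^3 + 1).
Reduced: α^3 + α + 1.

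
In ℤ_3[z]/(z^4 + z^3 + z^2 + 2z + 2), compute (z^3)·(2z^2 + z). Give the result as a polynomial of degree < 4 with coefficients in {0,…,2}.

Multiply in ℤ_3[z]: (z^3)·(2z^2 + z) = 2z^5 + z^4.
Reduce using z^4 ≡ 2z^3 + 2z^2 + z + 1 (mod z^4 + z^3 + z^2 + 2z + 2).
Reduced: 2z^3 + z + 2.

2z^3 + z + 2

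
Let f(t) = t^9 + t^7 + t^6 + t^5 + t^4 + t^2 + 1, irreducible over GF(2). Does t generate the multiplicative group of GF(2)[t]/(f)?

Yes

|GF(2^9)^×| = 2^9 − 1 = 511. Prime factorization: 511 = 7·73.
f is primitive ⇔ t has order 511 in GF(2)[t]/(f), i.e. t^(511/q) ≠ 1 for each prime q | 511.
t^(73) mod f = t^7 + t^2 + t.
t^(7) mod f = t^7.
None equal 1, so t has full order 511; f is primitive.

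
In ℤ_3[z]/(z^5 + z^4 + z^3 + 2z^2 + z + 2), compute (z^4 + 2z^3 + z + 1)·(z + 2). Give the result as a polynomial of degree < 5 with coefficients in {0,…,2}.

Multiply in ℤ_3[z]: (z^4 + 2z^3 + z + 1)·(z + 2) = z^5 + z^4 + z^3 + z^2 + 2.
Reduce using z^5 ≡ 2z^4 + 2z^3 + z^2 + 2z + 1 (mod z^5 + z^4 + z^3 + 2z^2 + z + 2).
Reduced: 2z^2 + 2z.

2z^2 + 2z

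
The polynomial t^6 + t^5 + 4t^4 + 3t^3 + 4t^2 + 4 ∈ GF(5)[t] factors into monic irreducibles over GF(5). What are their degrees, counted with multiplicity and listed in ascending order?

Write f(t) = t^6 + t^5 + 4t^4 + 3t^3 + 4t^2 + 4.
Roots in GF(5): f(0) = 4; f(1) = 2; f(2) = 4; f(3) = 2; f(4) = 4.
Complete factorization: f(t) = (t^2 + 3t + 4)·(t^4 + 3t^3 + t^2 + 3t + 1).
Factor degrees with multiplicity: 2 + 4 = 6.

2, 4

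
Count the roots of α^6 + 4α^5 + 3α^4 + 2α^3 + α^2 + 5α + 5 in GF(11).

Write g(α) = α^6 + 4α^5 + 3α^4 + 2α^3 + α^2 + 5α + 5.
Evaluate at each of the 11 elements of GF(11):
g(0) = 5; g(1) = 10; g(2) = 0 → root; g(3) = 3; g(4) = 10; g(5) = 0 → root; g(6) = 3; g(7) = 3; g(8) = 0 → root; g(9) = 0 → root; g(10) = 10.
Roots: {2, 5, 8, 9}.

4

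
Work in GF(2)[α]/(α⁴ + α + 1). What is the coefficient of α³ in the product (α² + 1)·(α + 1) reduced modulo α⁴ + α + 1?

1

Multiply in GF(2)[α]: (α² + 1)·(α + 1) = α³ + α² + α + 1.
Reduced: α³ + α² + α + 1.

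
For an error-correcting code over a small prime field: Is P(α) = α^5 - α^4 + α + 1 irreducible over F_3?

Yes

Check for roots in F_3: P(0) = 1; P(1) = 2; P(2) = 1.
No roots, so no linear factors.
Monic irreducibles of degree 2 over GF(3): α^2 + 1, α^2 + α - 1, α^2 - α - 1.
None of them divide P (all give nonzero remainder).
No irreducible factor of degree ≤ 2 exists, so P is irreducible over GF(3).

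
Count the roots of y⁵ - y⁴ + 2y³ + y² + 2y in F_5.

Write g(y) = y⁵ - y⁴ + 2y³ + y² + 2y.
Evaluate at each of the 5 elements of F_5:
g(0) = 0 → root; g(1) = 0 → root; g(2) = 0 → root; g(3) = 1; g(4) = 0 → root.
Roots: {0, 1, 2, 4}.

4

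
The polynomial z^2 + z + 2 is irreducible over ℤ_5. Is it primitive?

Write f(z) = z^2 + z + 2.
|GF(5^2)^×| = 5^2 − 1 = 24. Prime factorization: 24 = 2^3·3.
f is primitive ⇔ z has order 24 in GF(5)[z]/(f), i.e. z^(24/q) ≠ 1 for each prime q | 24.
z^(12) mod f = 4.
z^(8) mod f = 3z + 1.
None equal 1, so z has full order 24; f is primitive.

Yes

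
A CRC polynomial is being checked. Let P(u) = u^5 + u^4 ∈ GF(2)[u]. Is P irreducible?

No

Check for roots in GF(2): P(0) = 0 → root; P(1) = 0 → root.
P(0) = 0, so (u) divides P(u); P is reducible.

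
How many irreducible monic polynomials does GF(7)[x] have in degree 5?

Gauss's count: N_{7}(5) = (1/5) Σ_{d|5} μ(5/d)·7^d.
Divisors of 5: 1, 5; μ(5/d) for each: -1, 1.
Σ = − 7^1 + 7^5 = 16800.
N = 16800/5 = 3360.

3360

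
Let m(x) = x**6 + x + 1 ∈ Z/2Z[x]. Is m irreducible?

Check for roots in Z/2Z: m(0) = 1; m(1) = 1.
No roots, so no linear factors.
Monic irreducibles of degree 2 over GF(2): x**2 + x + 1.
None of them divide m (all give nonzero remainder).
Monic irreducibles of degree 3 over GF(2): x**3 + x + 1, x**3 + x**2 + 1.
None of them divide m (all give nonzero remainder).
No irreducible factor of degree ≤ 3 exists, so m is irreducible over GF(2).

Yes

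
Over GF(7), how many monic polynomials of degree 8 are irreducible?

Gauss's count: N_{7}(8) = (1/8) Σ_{d|8} μ(8/d)·7^d.
Divisors of 8: 1, 2, 4, 8; μ(8/d) for each: 0, 0, -1, 1.
Σ = − 7^4 + 7^8 = 5762400.
N = 5762400/8 = 720300.

720300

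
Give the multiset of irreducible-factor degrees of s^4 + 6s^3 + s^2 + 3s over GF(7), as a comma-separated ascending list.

1, 1, 2

Write f(s) = s^4 + 6s^3 + s^2 + 3s.
Linear factors from roots: (s), (s + 1).
Complete factorization: f(s) = (s)·(s + 1)·(s^2 + 5s + 3).
Factor degrees with multiplicity: 1 + 1 + 2 = 4.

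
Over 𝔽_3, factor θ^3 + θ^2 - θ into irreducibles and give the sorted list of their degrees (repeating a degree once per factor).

1, 2

Write f(θ) = θ^3 + θ^2 - θ.
Roots in 𝔽_3: f(0) = 0 → root; f(1) = 1; f(2) = 1.
Linear factors from roots: (θ).
Complete factorization: f(θ) = (θ)·(θ^2 + θ - 1).
Factor degrees with multiplicity: 1 + 2 = 3.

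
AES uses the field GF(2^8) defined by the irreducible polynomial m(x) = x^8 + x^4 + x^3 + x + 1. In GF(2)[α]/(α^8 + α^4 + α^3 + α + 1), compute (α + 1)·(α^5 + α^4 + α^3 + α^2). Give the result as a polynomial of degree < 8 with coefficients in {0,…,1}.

α^6 + α^2

Multiply in GF(2)[α]: (α + 1)·(α^5 + α^4 + α^3 + α^2) = α^6 + α^2.
Reduced: α^6 + α^2.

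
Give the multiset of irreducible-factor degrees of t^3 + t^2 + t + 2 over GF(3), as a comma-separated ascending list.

Write f(t) = t^3 + t^2 + t + 2.
Roots in GF(3): f(0) = 2; f(1) = 2; f(2) = 1.
Complete factorization: f(t) = (t^3 + t^2 + t + 2).
Factor degrees with multiplicity: 3 = 3.

3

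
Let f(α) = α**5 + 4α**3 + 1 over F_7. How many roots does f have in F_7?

2

Evaluate at each of the 7 elements of F_7:
f(0) = 1; f(1) = 6; f(2) = 2; f(3) = 2; f(4) = 0 → root; f(5) = 0 → root; f(6) = 3.
Roots: {4, 5}.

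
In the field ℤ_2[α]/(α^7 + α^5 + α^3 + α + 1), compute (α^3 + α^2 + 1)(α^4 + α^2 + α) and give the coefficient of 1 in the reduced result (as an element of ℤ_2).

Multiply in ℤ_2[α]: (α^3 + α^2 + 1)·(α^4 + α^2 + α) = α^7 + α^6 + α^5 + α^4 + α^3 + α^2 + α.
Reduce using α^7 ≡ α^5 + α^3 + α + 1 (mod α^7 + α^5 + α^3 + α + 1).
Reduced: α^6 + α^4 + α^2 + 1.

1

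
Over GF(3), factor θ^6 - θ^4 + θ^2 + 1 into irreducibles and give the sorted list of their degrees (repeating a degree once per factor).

Write g(θ) = θ^6 - θ^4 + θ^2 + 1.
Roots in GF(3): g(0) = 1; g(1) = 2; g(2) = 2.
Complete factorization: g(θ) = (θ^6 - θ^4 + θ^2 + 1).
Factor degrees with multiplicity: 6 = 6.

6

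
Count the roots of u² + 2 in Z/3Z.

2

Write h(u) = u² + 2.
Evaluate at each of the 3 elements of Z/3Z:
h(0) = 2; h(1) = 0 → root; h(2) = 0 → root.
Roots: {1, 2}.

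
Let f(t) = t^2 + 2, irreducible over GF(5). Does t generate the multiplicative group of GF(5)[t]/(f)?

|GF(5^2)^×| = 5^2 − 1 = 24. Prime factorization: 24 = 2^3·3.
f is primitive ⇔ t has order 24 in GF(5)[t]/(f), i.e. t^(24/q) ≠ 1 for each prime q | 24.
t^(12) mod f = 4.
t^(8) mod f = 1
Since t^(8) = 1, the order of t divides 8 < 24; not primitive.

No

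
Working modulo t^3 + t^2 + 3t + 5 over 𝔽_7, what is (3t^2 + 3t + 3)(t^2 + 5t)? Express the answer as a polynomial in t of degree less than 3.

Multiply in 𝔽_7[t]: (3t^2 + 3t + 3)·(t^2 + 5t) = 3t^4 + 4t^3 + 4t^2 + t.
Reduce using t^3 ≡ 6t^2 + 4t + 2 (mod t^3 + t^2 + 3t + 5).
Reduced: t^2 + 4t + 2.

t^2 + 4t + 2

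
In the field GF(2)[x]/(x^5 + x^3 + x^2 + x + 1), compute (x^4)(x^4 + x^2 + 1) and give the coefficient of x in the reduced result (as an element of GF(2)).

1

Multiply in GF(2)[x]: (x^4)·(x^4 + x^2 + 1) = x^8 + x^6 + x^4.
Reduce using x^5 ≡ x^3 + x^2 + x + 1 (mod x^5 + x^3 + x^2 + x + 1).
Reduced: x^2 + x + 1.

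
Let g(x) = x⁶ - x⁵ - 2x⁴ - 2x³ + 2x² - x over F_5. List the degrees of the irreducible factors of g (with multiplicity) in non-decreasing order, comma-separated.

Roots in F_5: g(0) = 0 → root; g(1) = 2; g(2) = 0 → root; g(3) = 0 → root; g(4) = 0 → root.
Linear factors from roots: (x), (x - 2), (x + 2), (x + 1).
Complete factorization: g(x) = (x)·(x + 1)·(x + 2)·(x - 2)·(x² - 2x - 1).
Factor degrees with multiplicity: 1 + 1 + 1 + 1 + 2 = 6.

1, 1, 1, 1, 2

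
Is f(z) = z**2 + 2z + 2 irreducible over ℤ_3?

Yes

Check for roots in ℤ_3: f(0) = 2; f(1) = 2; f(2) = 1.
No roots. A degree-2 polynomial over a field with no linear factor is irreducible.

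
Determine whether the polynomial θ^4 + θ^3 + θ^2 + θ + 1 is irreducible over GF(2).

Write P(θ) = θ^4 + θ^3 + θ^2 + θ + 1.
Check for roots in GF(2): P(0) = 1; P(1) = 1.
No roots, so no linear factors.
Monic irreducibles of degree 2 over GF(2): θ^2 + θ + 1.
None of them divide P (all give nonzero remainder).
No irreducible factor of degree ≤ 2 exists, so P is irreducible over GF(2).

Yes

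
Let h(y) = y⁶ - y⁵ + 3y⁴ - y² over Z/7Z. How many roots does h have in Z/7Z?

2

Evaluate at each of the 7 elements of Z/7Z:
h(0) = 0 → root; h(1) = 2; h(2) = 6; h(3) = 6; h(4) = 2; h(5) = 0 → root; h(6) = 4.
Roots: {0, 5}.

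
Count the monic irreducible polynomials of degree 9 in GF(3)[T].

The number of monic irreducibles of degree 9 over GF(3) is (1/9)·Σ_{d∣9} μ(9/d) 3^d.
Divisors of 9: 1, 3, 9; μ(9/d) for each: 0, -1, 1.
Σ = − 3^3 + 3^9 = 19656.
N = 19656/9 = 2184.

2184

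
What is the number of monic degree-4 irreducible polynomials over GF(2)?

3

The number of monic irreducibles of degree 4 over GF(2) is (1/4)·Σ_{d∣4} μ(4/d) 2^d.
Divisors of 4: 1, 2, 4; μ(4/d) for each: 0, -1, 1.
Σ = − 2^2 + 2^4 = 12.
N = 12/4 = 3.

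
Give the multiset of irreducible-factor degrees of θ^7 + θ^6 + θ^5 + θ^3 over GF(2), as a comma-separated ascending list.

Write g(θ) = θ^7 + θ^6 + θ^5 + θ^3.
Roots in GF(2): g(0) = 0 → root; g(1) = 0 → root.
Linear factors from roots: (θ), (θ + 1).
Complete factorization: g(θ) = (θ + 1)·(θ)^3·(θ^3 + θ + 1).
Factor degrees with multiplicity: 1 + 1 + 1 + 1 + 3 = 7.

1, 1, 1, 1, 3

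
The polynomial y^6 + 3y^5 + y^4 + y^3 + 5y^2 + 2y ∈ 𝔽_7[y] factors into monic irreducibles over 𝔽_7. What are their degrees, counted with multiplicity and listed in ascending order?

1, 1, 2, 2

Write g(y) = y^6 + 3y^5 + y^4 + y^3 + 5y^2 + 2y.
Linear factors from roots: (y), (y + 4).
Complete factorization: g(y) = (y)·(y + 4)·(y^2 + 3y + 5)^2.
Factor degrees with multiplicity: 1 + 1 + 2 + 2 = 6.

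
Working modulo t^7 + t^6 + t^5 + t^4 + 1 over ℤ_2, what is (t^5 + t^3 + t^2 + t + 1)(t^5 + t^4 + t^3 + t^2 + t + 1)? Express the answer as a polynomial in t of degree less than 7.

Multiply in ℤ_2[t]: (t^5 + t^3 + t^2 + t + 1)·(t^5 + t^4 + t^3 + t^2 + t + 1) = t^10 + t^9 + t^7 + t^5 + t^2 + 1.
Reduce using t^7 ≡ t^6 + t^5 + t^4 + 1 (mod t^7 + t^6 + t^5 + t^4 + 1).
Reduced: t^5 + t^4 + t^3 + t^2 + t.

t^5 + t^4 + t^3 + t^2 + t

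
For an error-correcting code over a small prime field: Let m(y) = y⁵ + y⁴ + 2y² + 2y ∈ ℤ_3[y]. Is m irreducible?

Check for roots in ℤ_3: m(0) = 0 → root; m(1) = 0 → root; m(2) = 0 → root.
m(0) = 0, so (y) divides m(y); m is reducible.

No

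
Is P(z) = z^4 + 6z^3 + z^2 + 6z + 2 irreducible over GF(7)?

Yes

Check for roots in GF(7): P(0) = 2; P(1) = 2; P(2) = 5; P(3) = 6; P(4) = 3; P(5) = 4; P(6) = 6.
No roots, so no linear factors.
Degree-2 irreducible divisors: test the 21 monic irreducibles of degree 2 over GF(7).
None of them divide P (all give nonzero remainder).
No irreducible factor of degree ≤ 2 exists, so P is irreducible over GF(7).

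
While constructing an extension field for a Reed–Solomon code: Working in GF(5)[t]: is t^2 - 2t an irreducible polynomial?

Write m(t) = t^2 - 2t.
Check for roots in GF(5): m(0) = 0 → root; m(1) = 4; m(2) = 0 → root; m(3) = 3; m(4) = 3.
m(0) = 0, so (t) divides m(t); m is reducible.

No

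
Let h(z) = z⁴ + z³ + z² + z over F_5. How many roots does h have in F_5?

4

Evaluate at each of the 5 elements of F_5:
h(0) = 0 → root; h(1) = 4; h(2) = 0 → root; h(3) = 0 → root; h(4) = 0 → root.
Roots: {0, 2, 3, 4}.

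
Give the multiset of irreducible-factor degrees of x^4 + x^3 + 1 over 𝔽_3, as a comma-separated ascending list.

Write h(x) = x^4 + x^3 + 1.
Roots in 𝔽_3: h(0) = 1; h(1) = 0 → root; h(2) = 1.
Linear factors from roots: (x + 2).
Complete factorization: h(x) = (x + 2)·(x^3 + 2x^2 + 2x + 2).
Factor degrees with multiplicity: 1 + 3 = 4.

1, 3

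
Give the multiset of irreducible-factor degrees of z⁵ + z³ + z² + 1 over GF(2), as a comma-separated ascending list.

1, 1, 1, 2

Write h(z) = z⁵ + z³ + z² + 1.
Roots in GF(2): h(0) = 1; h(1) = 0 → root.
Linear factors from roots: (z + 1).
Complete factorization: h(z) = (z + 1)^3·(z² + z + 1).
Factor degrees with multiplicity: 1 + 1 + 1 + 2 = 5.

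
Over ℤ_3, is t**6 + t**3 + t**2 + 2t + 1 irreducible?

Write f(t) = t**6 + t**3 + t**2 + 2t + 1.
Check for roots in ℤ_3: f(0) = 1; f(1) = 0 → root; f(2) = 0 → root.
f(1) = 0, so (t − 1) divides f(t); f is reducible.

No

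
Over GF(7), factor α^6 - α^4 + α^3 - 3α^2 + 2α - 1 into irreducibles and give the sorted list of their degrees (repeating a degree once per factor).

Write f(α) = α^6 - α^4 + α^3 - 3α^2 + 2α - 1.
Linear factors from roots: (α + 1).
Complete factorization: f(α) = (α + 1)·(α^2 + 2)·(α^3 - α^2 - 2α + 3).
Factor degrees with multiplicity: 1 + 2 + 3 = 6.

1, 2, 3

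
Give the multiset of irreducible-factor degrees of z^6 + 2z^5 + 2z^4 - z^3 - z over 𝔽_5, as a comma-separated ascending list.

1, 1, 4

Write h(z) = z^6 + 2z^5 + 2z^4 - z^3 - z.
Roots in 𝔽_5: h(0) = 0 → root; h(1) = 3; h(2) = 0 → root; h(3) = 2; h(4) = 3.
Linear factors from roots: (z), (z - 2).
Complete factorization: h(z) = (z)·(z - 2)·(z^4 - z^3 - z - 2).
Factor degrees with multiplicity: 1 + 1 + 4 = 6.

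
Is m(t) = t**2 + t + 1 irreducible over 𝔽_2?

Yes

Check for roots in 𝔽_2: m(0) = 1; m(1) = 1.
No roots. A degree-2 polynomial over a field with no linear factor is irreducible.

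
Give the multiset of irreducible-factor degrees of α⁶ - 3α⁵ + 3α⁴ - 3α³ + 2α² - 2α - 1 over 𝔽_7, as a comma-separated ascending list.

6

Write g(α) = α⁶ - 3α⁵ + 3α⁴ - 3α³ + 2α² - 2α - 1.
Complete factorization: g(α) = (α⁶ - 3α⁵ + 3α⁴ - 3α³ + 2α² - 2α - 1).
Factor degrees with multiplicity: 6 = 6.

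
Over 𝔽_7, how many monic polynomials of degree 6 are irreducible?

By the necklace-counting formula, N_7(6) = (1/6) Σ_{d|6} μ(6/d)·7^d.
Divisors of 6: 1, 2, 3, 6; μ(6/d) for each: 1, -1, -1, 1.
Σ = 7^1 − 7^2 − 7^3 + 7^6 = 117264.
N = 117264/6 = 19544.

19544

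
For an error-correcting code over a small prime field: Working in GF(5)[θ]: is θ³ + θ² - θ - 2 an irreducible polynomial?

Write m(θ) = θ³ + θ² - θ - 2.
Check for roots in GF(5): m(0) = 3; m(1) = 4; m(2) = 3; m(3) = 1; m(4) = 4.
No roots. A degree-3 polynomial over a field with no linear factor is irreducible.

Yes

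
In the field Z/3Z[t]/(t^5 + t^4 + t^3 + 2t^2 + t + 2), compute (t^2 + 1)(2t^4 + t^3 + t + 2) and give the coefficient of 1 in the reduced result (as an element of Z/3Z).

1

Multiply in Z/3Z[t]: (t^2 + 1)·(2t^4 + t^3 + t + 2) = 2t^6 + t^5 + 2t^4 + 2t^3 + 2t^2 + t + 2.
Reduce using t^5 ≡ 2t^4 + 2t^3 + t^2 + 2t + 1 (mod t^5 + t^4 + t^3 + 2t^2 + t + 2).
Reduced: t^4 + 2t^3 + 2t^2 + t + 1.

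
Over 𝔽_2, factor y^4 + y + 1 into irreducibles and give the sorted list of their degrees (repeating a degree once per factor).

4

Write g(y) = y^4 + y + 1.
Roots in 𝔽_2: g(0) = 1; g(1) = 1.
Complete factorization: g(y) = (y^4 + y + 1).
Factor degrees with multiplicity: 4 = 4.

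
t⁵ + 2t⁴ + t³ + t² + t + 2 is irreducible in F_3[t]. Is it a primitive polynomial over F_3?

Write f(t) = t⁵ + 2t⁴ + t³ + t² + t + 2.
|GF(3^5)^×| = 3^5 − 1 = 242. Prime factorization: 242 = 2·11^2.
f is primitive ⇔ t has order 242 in GF(3)[t]/(f), i.e. t^(242/q) ≠ 1 for each prime q | 242.
t^(121) mod f = 1
t^(22) mod f = t⁴ + 2t² + 2t + 1.
Since t^(121) = 1, the order of t divides 121 < 242; not primitive.

No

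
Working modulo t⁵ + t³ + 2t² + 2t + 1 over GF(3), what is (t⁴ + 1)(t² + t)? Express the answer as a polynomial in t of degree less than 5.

Multiply in GF(3)[t]: (t⁴ + 1)·(t² + t) = t⁶ + t⁵ + t² + t.
Reduce using t⁵ ≡ 2t³ + t² + t + 2 (mod t⁵ + t³ + 2t² + 2t + 1).
Reduced: 2t⁴ + t + 2.

2t^4 + t + 2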